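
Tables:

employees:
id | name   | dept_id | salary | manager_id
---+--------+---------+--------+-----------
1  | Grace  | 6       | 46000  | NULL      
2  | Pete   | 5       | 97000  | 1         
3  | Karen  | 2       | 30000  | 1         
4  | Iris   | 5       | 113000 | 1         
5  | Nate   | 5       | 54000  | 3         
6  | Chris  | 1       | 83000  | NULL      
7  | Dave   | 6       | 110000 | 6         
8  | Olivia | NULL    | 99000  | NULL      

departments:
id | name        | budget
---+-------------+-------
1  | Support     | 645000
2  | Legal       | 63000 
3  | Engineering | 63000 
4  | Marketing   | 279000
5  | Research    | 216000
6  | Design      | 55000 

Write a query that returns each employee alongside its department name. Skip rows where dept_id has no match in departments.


INNER JOIN keeps only employees rows whose dept_id matches an id in departments. Walk through each employee:
  - employee 1 (Grace): dept_id=6 -> matches Design
  - employee 2 (Pete): dept_id=5 -> matches Research
  - employee 3 (Karen): dept_id=2 -> matches Legal
  - employee 4 (Iris): dept_id=5 -> matches Research
  - employee 5 (Nate): dept_id=5 -> matches Research
  - employee 6 (Chris): dept_id=1 -> matches Support
  - employee 7 (Dave): dept_id=6 -> matches Design
  - employee 8 (Olivia): dept_id=NULL, no match -> dropped
So 1 of 8 rows is dropped.

SQL:
SELECT a.name, b.name AS department
FROM employees a
INNER JOIN departments b ON a.dept_id = b.id

Result:
name  | department
------+-----------
Grace | Design    
Pete  | Research  
Karen | Legal     
Iris  | Research  
Nate  | Research  
Chris | Support   
Dave  | Design    


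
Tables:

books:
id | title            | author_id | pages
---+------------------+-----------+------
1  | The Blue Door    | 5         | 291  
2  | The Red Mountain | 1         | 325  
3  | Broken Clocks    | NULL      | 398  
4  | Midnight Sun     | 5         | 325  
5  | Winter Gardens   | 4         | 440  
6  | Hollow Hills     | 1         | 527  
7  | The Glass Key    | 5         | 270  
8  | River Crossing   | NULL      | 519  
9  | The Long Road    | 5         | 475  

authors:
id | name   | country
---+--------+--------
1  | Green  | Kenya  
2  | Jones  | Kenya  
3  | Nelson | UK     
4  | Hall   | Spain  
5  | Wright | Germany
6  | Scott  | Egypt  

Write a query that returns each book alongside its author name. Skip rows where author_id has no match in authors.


INNER JOIN keeps only books rows whose author_id matches an id in authors. Walk through each book:
  - book 1 (The Blue Door): author_id=5 -> matches Wright
  - book 2 (The Red Mountain): author_id=1 -> matches Green
  - book 3 (Broken Clocks): author_id=NULL, no match -> dropped
  - book 4 (Midnight Sun): author_id=5 -> matches Wright
  - book 5 (Winter Gardens): author_id=4 -> matches Hall
  - book 6 (Hollow Hills): author_id=1 -> matches Green
  - book 7 (The Glass Key): author_id=5 -> matches Wright
  - book 8 (River Crossing): author_id=NULL, no match -> dropped
  - book 9 (The Long Road): author_id=5 -> matches Wright
So 2 of 9 rows are dropped.

SQL:
SELECT a.title, b.name AS author
FROM books a
INNER JOIN authors b ON a.author_id = b.id

Result:
title            | author
-----------------+-------
The Blue Door    | Wright
The Red Mountain | Green 
Midnight Sun     | Wright
Winter Gardens   | Hall  
Hollow Hills     | Green 
The Glass Key    | Wright
The Long Road    | Wright


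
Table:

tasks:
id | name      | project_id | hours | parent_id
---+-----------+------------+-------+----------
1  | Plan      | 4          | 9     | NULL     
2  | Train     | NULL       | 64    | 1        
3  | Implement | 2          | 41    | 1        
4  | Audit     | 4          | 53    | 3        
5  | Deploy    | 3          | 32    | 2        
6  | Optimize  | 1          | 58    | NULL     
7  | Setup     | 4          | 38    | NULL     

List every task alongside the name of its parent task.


This is a self-join: tasks is joined to a second copy of itself, matching each row's parent_id to another row's id. Use LEFT JOIN so rows with parent_id=NULL are kept.
  - task 1 (Plan): parent_id=NULL -> NULL
  - task 2 (Train): parent_id=1 -> Plan
  - task 3 (Implement): parent_id=1 -> Plan
  - task 4 (Audit): parent_id=3 -> Implement
  - task 5 (Deploy): parent_id=2 -> Train
  - task 6 (Optimize): parent_id=NULL -> NULL
  - task 7 (Setup): parent_id=NULL -> NULL

SQL:
SELECT a.name AS item, b.name AS parent
FROM tasks a
LEFT JOIN tasks b ON a.parent_id = b.id

Result:
item      | parent   
----------+----------
Plan      | NULL     
Train     | Plan     
Implement | Plan     
Audit     | Implement
Deploy    | Train    
Optimize  | NULL     
Setup     | NULL     


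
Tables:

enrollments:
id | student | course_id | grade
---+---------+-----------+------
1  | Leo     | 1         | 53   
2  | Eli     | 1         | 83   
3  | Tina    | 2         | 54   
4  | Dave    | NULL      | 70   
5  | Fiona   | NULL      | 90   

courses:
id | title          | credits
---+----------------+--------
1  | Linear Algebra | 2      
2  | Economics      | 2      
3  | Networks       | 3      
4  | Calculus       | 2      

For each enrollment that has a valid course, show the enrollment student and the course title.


INNER JOIN keeps only enrollments rows whose course_id matches an id in courses. Walk through each enrollment:
  - enrollment 1 (Leo): course_id=1 -> matches Linear Algebra
  - enrollment 2 (Eli): course_id=1 -> matches Linear Algebra
  - enrollment 3 (Tina): course_id=2 -> matches Economics
  - enrollment 4 (Dave): course_id=NULL, no match -> dropped
  - enrollment 5 (Fiona): course_id=NULL, no match -> dropped
So 2 of 5 rows are dropped.

SQL:
SELECT a.student, b.title AS course
FROM enrollments a
INNER JOIN courses b ON a.course_id = b.id

Result:
student | course        
--------+---------------
Leo     | Linear Algebra
Eli     | Linear Algebra
Tina    | Economics     


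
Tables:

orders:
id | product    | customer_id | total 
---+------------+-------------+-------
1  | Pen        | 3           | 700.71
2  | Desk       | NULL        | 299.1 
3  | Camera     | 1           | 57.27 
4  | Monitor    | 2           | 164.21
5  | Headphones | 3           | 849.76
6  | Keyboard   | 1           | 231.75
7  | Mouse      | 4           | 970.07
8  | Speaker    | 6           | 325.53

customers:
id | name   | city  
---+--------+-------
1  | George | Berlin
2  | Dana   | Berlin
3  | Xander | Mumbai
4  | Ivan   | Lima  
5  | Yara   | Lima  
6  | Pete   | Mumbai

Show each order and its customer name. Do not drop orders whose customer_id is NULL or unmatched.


LEFT JOIN keeps every row from orders (the left table); where customer_id has no match in customers, the customer columns become NULL. Walk through each order:
  - order 1 (Pen): customer_id=3 -> matches Xander
  - order 2 (Desk): customer_id=NULL, no match -> kept with NULL
  - order 3 (Camera): customer_id=1 -> matches George
  - order 4 (Monitor): customer_id=2 -> matches Dana
  - order 5 (Headphones): customer_id=3 -> matches Xander
  - order 6 (Keyboard): customer_id=1 -> matches George
  - order 7 (Mouse): customer_id=4 -> matches Ivan
  - order 8 (Speaker): customer_id=6 -> matches Pete
All 8 rows appear; 1 has NULL customer.

SQL:
SELECT a.product, b.name AS customer
FROM orders a
LEFT JOIN customers b ON a.customer_id = b.id

Result:
product    | customer
-----------+---------
Pen        | Xander  
Desk       | NULL    
Camera     | George  
Monitor    | Dana    
Headphones | Xander  
Keyboard   | George  
Mouse      | Ivan    
Speaker    | Pete    


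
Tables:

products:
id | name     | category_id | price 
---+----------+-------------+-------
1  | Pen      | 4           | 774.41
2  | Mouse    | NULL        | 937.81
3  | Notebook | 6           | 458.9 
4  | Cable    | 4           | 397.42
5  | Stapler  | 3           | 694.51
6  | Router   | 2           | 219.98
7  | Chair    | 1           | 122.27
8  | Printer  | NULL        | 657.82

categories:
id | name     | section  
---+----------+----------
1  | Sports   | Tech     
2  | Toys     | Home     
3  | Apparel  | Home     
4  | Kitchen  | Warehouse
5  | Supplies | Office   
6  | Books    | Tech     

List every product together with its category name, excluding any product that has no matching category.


INNER JOIN keeps only products rows whose category_id matches an id in categories. Walk through each product:
  - product 1 (Pen): category_id=4 -> matches Kitchen
  - product 2 (Mouse): category_id=NULL, no match -> dropped
  - product 3 (Notebook): category_id=6 -> matches Books
  - product 4 (Cable): category_id=4 -> matches Kitchen
  - product 5 (Stapler): category_id=3 -> matches Apparel
  - product 6 (Router): category_id=2 -> matches Toys
  - product 7 (Chair): category_id=1 -> matches Sports
  - product 8 (Printer): category_id=NULL, no match -> dropped
So 2 of 8 rows are dropped.

SQL:
SELECT a.name, b.name AS category
FROM products a
INNER JOIN categories b ON a.category_id = b.id

Result:
name     | category
---------+---------
Pen      | Kitchen 
Notebook | Books   
Cable    | Kitchen 
Stapler  | Apparel 
Router   | Toys    
Chair    | Sports  


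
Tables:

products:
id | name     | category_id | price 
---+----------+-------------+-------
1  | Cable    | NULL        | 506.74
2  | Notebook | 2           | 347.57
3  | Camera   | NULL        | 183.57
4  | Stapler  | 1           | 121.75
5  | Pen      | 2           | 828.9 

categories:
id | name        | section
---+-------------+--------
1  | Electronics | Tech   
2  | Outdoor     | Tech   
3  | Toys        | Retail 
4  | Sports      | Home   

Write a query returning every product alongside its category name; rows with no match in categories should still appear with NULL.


LEFT JOIN keeps every row from products (the left table); where category_id has no match in categories, the category columns become NULL. Walk through each product:
  - product 1 (Cable): category_id=NULL, no match -> kept with NULL
  - product 2 (Notebook): category_id=2 -> matches Outdoor
  - product 3 (Camera): category_id=NULL, no match -> kept with NULL
  - product 4 (Stapler): category_id=1 -> matches Electronics
  - product 5 (Pen): category_id=2 -> matches Outdoor
All 5 rows appear; 2 have NULL category.

SQL:
SELECT a.name, b.name AS category
FROM products a
LEFT JOIN categories b ON a.category_id = b.id

Result:
name     | category   
---------+------------
Cable    | NULL       
Notebook | Outdoor    
Camera   | NULL       
Stapler  | Electronics
Pen      | Outdoor    


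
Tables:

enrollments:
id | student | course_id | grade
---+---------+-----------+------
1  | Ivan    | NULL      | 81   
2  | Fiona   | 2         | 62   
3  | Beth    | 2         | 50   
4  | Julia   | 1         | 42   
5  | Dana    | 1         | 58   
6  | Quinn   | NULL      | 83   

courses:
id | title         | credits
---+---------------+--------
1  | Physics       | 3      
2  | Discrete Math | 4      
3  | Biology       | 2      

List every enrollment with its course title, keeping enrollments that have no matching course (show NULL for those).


LEFT JOIN keeps every row from enrollments (the left table); where course_id has no match in courses, the course columns become NULL. Walk through each enrollment:
  - enrollment 1 (Ivan): course_id=NULL, no match -> kept with NULL
  - enrollment 2 (Fiona): course_id=2 -> matches Discrete Math
  - enrollment 3 (Beth): course_id=2 -> matches Discrete Math
  - enrollment 4 (Julia): course_id=1 -> matches Physics
  - enrollment 5 (Dana): course_id=1 -> matches Physics
  - enrollment 6 (Quinn): course_id=NULL, no match -> kept with NULL
All 6 rows appear; 2 have NULL course.

SQL:
SELECT a.student, b.title AS course
FROM enrollments a
LEFT JOIN courses b ON a.course_id = b.id

Result:
student | course       
--------+--------------
Ivan    | NULL         
Fiona   | Discrete Math
Beth    | Discrete Math
Julia   | Physics      
Dana    | Physics      
Quinn   | NULL         


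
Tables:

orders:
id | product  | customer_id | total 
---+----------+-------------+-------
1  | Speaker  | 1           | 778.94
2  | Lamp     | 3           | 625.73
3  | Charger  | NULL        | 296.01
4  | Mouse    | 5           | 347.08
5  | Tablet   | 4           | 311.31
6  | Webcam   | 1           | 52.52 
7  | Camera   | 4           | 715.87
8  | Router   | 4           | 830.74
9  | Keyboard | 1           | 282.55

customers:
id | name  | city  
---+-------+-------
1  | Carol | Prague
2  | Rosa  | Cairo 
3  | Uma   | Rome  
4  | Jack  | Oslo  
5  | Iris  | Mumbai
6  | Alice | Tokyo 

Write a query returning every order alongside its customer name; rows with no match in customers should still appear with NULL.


LEFT JOIN keeps every row from orders (the left table); where customer_id has no match in customers, the customer columns become NULL. Walk through each order:
  - order 1 (Speaker): customer_id=1 -> matches Carol
  - order 2 (Lamp): customer_id=3 -> matches Uma
  - order 3 (Charger): customer_id=NULL, no match -> kept with NULL
  - order 4 (Mouse): customer_id=5 -> matches Iris
  - order 5 (Tablet): customer_id=4 -> matches Jack
  - order 6 (Webcam): customer_id=1 -> matches Carol
  - order 7 (Camera): customer_id=4 -> matches Jack
  - order 8 (Router): customer_id=4 -> matches Jack
  - order 9 (Keyboard): customer_id=1 -> matches Carol
All 9 rows appear; 1 has NULL customer.

SQL:
SELECT a.product, b.name AS customer
FROM orders a
LEFT JOIN customers b ON a.customer_id = b.id

Result:
product  | customer
---------+---------
Speaker  | Carol   
Lamp     | Uma     
Charger  | NULL    
Mouse    | Iris    
Tablet   | Jack    
Webcam   | Carol   
Camera   | Jack    
Router   | Jack    
Keyboard | Carol   


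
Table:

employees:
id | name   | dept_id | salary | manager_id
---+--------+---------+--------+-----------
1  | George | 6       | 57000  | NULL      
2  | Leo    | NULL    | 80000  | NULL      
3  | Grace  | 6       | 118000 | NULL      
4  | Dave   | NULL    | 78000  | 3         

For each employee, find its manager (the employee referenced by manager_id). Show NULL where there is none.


This is a self-join: employees is joined to a second copy of itself, matching each row's manager_id to another row's id. Use LEFT JOIN so rows with manager_id=NULL are kept.
  - employee 1 (George): manager_id=NULL -> NULL
  - employee 2 (Leo): manager_id=NULL -> NULL
  - employee 3 (Grace): manager_id=NULL -> NULL
  - employee 4 (Dave): manager_id=3 -> Grace

SQL:
SELECT a.name AS item, b.name AS manager
FROM employees a
LEFT JOIN employees b ON a.manager_id = b.id

Result:
item   | manager
-------+--------
George | NULL   
Leo    | NULL   
Grace  | NULL   
Dave   | Grace  


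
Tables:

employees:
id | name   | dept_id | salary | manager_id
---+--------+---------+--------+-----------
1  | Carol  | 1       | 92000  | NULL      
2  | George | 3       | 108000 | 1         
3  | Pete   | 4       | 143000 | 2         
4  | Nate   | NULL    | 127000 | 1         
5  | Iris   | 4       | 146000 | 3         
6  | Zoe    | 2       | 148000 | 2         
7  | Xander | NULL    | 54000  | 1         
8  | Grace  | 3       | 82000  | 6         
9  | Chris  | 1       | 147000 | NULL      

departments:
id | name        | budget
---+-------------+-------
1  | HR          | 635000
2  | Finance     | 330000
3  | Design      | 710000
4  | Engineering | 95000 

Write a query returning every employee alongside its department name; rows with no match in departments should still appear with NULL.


LEFT JOIN keeps every row from employees (the left table); where dept_id has no match in departments, the department columns become NULL. Walk through each employee:
  - employee 1 (Carol): dept_id=1 -> matches HR
  - employee 2 (George): dept_id=3 -> matches Design
  - employee 3 (Pete): dept_id=4 -> matches Engineering
  - employee 4 (Nate): dept_id=NULL, no match -> kept with NULL
  - employee 5 (Iris): dept_id=4 -> matches Engineering
  - employee 6 (Zoe): dept_id=2 -> matches Finance
  - employee 7 (Xander): dept_id=NULL, no match -> kept with NULL
  - employee 8 (Grace): dept_id=3 -> matches Design
  - employee 9 (Chris): dept_id=1 -> matches HR
All 9 rows appear; 2 have NULL department.

SQL:
SELECT a.name, b.name AS department
FROM employees a
LEFT JOIN departments b ON a.dept_id = b.id

Result:
name   | department 
-------+------------
Carol  | HR         
George | Design     
Pete   | Engineering
Nate   | NULL       
Iris   | Engineering
Zoe    | Finance    
Xander | NULL       
Grace  | Design     
Chris  | HR         


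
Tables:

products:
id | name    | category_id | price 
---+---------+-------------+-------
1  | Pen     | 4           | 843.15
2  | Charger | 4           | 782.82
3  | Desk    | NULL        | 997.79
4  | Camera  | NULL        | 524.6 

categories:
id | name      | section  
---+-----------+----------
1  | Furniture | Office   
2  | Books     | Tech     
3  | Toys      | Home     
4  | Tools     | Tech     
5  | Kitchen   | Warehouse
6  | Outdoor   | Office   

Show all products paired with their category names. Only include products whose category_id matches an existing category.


INNER JOIN keeps only products rows whose category_id matches an id in categories. Walk through each product:
  - product 1 (Pen): category_id=4 -> matches Tools
  - product 2 (Charger): category_id=4 -> matches Tools
  - product 3 (Desk): category_id=NULL, no match -> dropped
  - product 4 (Camera): category_id=NULL, no match -> dropped
So 2 of 4 rows are dropped.

SQL:
SELECT a.name, b.name AS category
FROM products a
INNER JOIN categories b ON a.category_id = b.id

Result:
name    | category
--------+---------
Pen     | Tools   
Charger | Tools   


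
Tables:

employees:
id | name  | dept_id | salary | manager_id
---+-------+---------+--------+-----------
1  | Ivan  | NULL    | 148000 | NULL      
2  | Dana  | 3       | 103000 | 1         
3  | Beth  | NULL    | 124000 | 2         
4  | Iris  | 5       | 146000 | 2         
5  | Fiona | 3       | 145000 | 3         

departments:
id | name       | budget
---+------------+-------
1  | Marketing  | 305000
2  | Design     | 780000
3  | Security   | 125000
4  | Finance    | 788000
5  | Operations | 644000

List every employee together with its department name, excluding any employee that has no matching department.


INNER JOIN keeps only employees rows whose dept_id matches an id in departments. Walk through each employee:
  - employee 1 (Ivan): dept_id=NULL, no match -> dropped
  - employee 2 (Dana): dept_id=3 -> matches Security
  - employee 3 (Beth): dept_id=NULL, no match -> dropped
  - employee 4 (Iris): dept_id=5 -> matches Operations
  - employee 5 (Fiona): dept_id=3 -> matches Security
So 2 of 5 rows are dropped.

SQL:
SELECT a.name, b.name AS department
FROM employees a
INNER JOIN departments b ON a.dept_id = b.id

Result:
name  | department
------+-----------
Dana  | Security  
Iris  | Operations
Fiona | Security  


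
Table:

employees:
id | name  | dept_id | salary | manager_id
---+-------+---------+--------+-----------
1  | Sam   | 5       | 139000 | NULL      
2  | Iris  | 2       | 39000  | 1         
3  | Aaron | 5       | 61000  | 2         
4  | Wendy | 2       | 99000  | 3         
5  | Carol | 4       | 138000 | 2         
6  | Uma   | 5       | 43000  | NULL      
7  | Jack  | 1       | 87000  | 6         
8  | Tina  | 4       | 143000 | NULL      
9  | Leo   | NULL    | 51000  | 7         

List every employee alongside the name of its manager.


This is a self-join: employees is joined to a second copy of itself, matching each row's manager_id to another row's id. Use LEFT JOIN so rows with manager_id=NULL are kept.
  - employee 1 (Sam): manager_id=NULL -> NULL
  - employee 2 (Iris): manager_id=1 -> Sam
  - employee 3 (Aaron): manager_id=2 -> Iris
  - employee 4 (Wendy): manager_id=3 -> Aaron
  - employee 5 (Carol): manager_id=2 -> Iris
  - employee 6 (Uma): manager_id=NULL -> NULL
  - employee 7 (Jack): manager_id=6 -> Uma
  - employee 8 (Tina): manager_id=NULL -> NULL
  - employee 9 (Leo): manager_id=7 -> Jack

SQL:
SELECT a.name AS item, b.name AS manager
FROM employees a
LEFT JOIN employees b ON a.manager_id = b.id

Result:
item  | manager
------+--------
Sam   | NULL   
Iris  | Sam    
Aaron | Iris   
Wendy | Aaron  
Carol | Iris   
Uma   | NULL   
Jack  | Uma    
Tina  | NULL   
Leo   | Jack   


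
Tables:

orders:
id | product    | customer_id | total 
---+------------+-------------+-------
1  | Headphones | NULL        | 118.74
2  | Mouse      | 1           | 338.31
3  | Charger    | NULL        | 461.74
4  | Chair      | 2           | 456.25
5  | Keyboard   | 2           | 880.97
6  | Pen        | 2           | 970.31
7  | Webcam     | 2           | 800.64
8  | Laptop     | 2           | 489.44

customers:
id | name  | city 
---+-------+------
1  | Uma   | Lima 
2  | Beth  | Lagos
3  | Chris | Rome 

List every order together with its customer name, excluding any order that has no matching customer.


INNER JOIN keeps only orders rows whose customer_id matches an id in customers. Walk through each order:
  - order 1 (Headphones): customer_id=NULL, no match -> dropped
  - order 2 (Mouse): customer_id=1 -> matches Uma
  - order 3 (Charger): customer_id=NULL, no match -> dropped
  - order 4 (Chair): customer_id=2 -> matches Beth
  - order 5 (Keyboard): customer_id=2 -> matches Beth
  - order 6 (Pen): customer_id=2 -> matches Beth
  - order 7 (Webcam): customer_id=2 -> matches Beth
  - order 8 (Laptop): customer_id=2 -> matches Beth
So 2 of 8 rows are dropped.

SQL:
SELECT a.product, b.name AS customer
FROM orders a
INNER JOIN customers b ON a.customer_id = b.id

Result:
product  | customer
---------+---------
Mouse    | Uma     
Chair    | Beth    
Keyboard | Beth    
Pen      | Beth    
Webcam   | Beth    
Laptop   | Beth    


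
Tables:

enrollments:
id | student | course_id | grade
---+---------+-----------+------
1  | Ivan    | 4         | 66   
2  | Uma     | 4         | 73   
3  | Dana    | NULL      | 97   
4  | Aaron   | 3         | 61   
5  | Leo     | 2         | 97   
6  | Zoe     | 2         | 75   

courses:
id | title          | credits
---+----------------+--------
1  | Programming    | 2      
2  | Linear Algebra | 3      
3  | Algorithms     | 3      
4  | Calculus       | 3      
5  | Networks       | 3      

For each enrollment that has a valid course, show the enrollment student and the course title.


INNER JOIN keeps only enrollments rows whose course_id matches an id in courses. Walk through each enrollment:
  - enrollment 1 (Ivan): course_id=4 -> matches Calculus
  - enrollment 2 (Uma): course_id=4 -> matches Calculus
  - enrollment 3 (Dana): course_id=NULL, no match -> dropped
  - enrollment 4 (Aaron): course_id=3 -> matches Algorithms
  - enrollment 5 (Leo): course_id=2 -> matches Linear Algebra
  - enrollment 6 (Zoe): course_id=2 -> matches Linear Algebra
So 1 of 6 rows is dropped.

SQL:
SELECT a.student, b.title AS course
FROM enrollments a
INNER JOIN courses b ON a.course_id = b.id

Result:
student | course        
--------+---------------
Ivan    | Calculus      
Uma     | Calculus      
Aaron   | Algorithms    
Leo     | Linear Algebra
Zoe     | Linear Algebra


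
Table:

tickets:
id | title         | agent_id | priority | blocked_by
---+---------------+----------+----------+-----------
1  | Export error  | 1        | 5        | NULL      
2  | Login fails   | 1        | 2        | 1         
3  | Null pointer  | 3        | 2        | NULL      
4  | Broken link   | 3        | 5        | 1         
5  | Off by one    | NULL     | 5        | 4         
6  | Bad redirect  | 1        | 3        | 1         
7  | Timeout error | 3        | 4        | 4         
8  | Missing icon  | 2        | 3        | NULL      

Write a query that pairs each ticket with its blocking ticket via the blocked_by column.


This is a self-join: tickets is joined to a second copy of itself, matching each row's blocked_by to another row's id. Use LEFT JOIN so rows with blocked_by=NULL are kept.
  - ticket 1 (Export error): blocked_by=NULL -> NULL
  - ticket 2 (Login fails): blocked_by=1 -> Export error
  - ticket 3 (Null pointer): blocked_by=NULL -> NULL
  - ticket 4 (Broken link): blocked_by=1 -> Export error
  - ticket 5 (Off by one): blocked_by=4 -> Broken link
  - ticket 6 (Bad redirect): blocked_by=1 -> Export error
  - ticket 7 (Timeout error): blocked_by=4 -> Broken link
  - ticket 8 (Missing icon): blocked_by=NULL -> NULL

SQL:
SELECT a.title AS item, b.title AS blocked_by
FROM tickets a
LEFT JOIN tickets b ON a.blocked_by = b.id

Result:
item          | blocked_by  
--------------+-------------
Export error  | NULL        
Login fails   | Export error
Null pointer  | NULL        
Broken link   | Export error
Off by one    | Broken link 
Bad redirect  | Export error
Timeout error | Broken link 
Missing icon  | NULL        


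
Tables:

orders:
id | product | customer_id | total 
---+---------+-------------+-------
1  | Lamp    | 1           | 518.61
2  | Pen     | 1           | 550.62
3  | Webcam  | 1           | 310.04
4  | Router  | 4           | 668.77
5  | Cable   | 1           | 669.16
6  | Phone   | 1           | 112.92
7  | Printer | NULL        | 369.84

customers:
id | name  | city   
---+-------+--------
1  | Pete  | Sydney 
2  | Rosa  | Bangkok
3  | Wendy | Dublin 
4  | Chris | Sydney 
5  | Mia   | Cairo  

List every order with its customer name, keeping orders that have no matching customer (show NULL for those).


LEFT JOIN keeps every row from orders (the left table); where customer_id has no match in customers, the customer columns become NULL. Walk through each order:
  - order 1 (Lamp): customer_id=1 -> matches Pete
  - order 2 (Pen): customer_id=1 -> matches Pete
  - order 3 (Webcam): customer_id=1 -> matches Pete
  - order 4 (Router): customer_id=4 -> matches Chris
  - order 5 (Cable): customer_id=1 -> matches Pete
  - order 6 (Phone): customer_id=1 -> matches Pete
  - order 7 (Printer): customer_id=NULL, no match -> kept with NULL
All 7 rows appear; 1 has NULL customer.

SQL:
SELECT a.product, b.name AS customer
FROM orders a
LEFT JOIN customers b ON a.customer_id = b.id

Result:
product | customer
--------+---------
Lamp    | Pete    
Pen     | Pete    
Webcam  | Pete    
Router  | Chris   
Cable   | Pete    
Phone   | Pete    
Printer | NULL    


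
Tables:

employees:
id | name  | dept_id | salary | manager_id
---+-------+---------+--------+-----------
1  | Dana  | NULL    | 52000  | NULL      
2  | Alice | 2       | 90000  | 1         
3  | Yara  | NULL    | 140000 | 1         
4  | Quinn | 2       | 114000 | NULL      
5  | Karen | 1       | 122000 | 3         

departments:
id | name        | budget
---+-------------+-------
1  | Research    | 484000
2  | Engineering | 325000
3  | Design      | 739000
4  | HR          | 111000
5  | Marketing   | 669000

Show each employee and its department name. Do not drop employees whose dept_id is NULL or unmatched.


LEFT JOIN keeps every row from employees (the left table); where dept_id has no match in departments, the department columns become NULL. Walk through each employee:
  - employee 1 (Dana): dept_id=NULL, no match -> kept with NULL
  - employee 2 (Alice): dept_id=2 -> matches Engineering
  - employee 3 (Yara): dept_id=NULL, no match -> kept with NULL
  - employee 4 (Quinn): dept_id=2 -> matches Engineering
  - employee 5 (Karen): dept_id=1 -> matches Research
All 5 rows appear; 2 have NULL department.

SQL:
SELECT a.name, b.name AS department
FROM employees a
LEFT JOIN departments b ON a.dept_id = b.id

Result:
name  | department 
------+------------
Dana  | NULL       
Alice | Engineering
Yara  | NULL       
Quinn | Engineering
Karen | Research   


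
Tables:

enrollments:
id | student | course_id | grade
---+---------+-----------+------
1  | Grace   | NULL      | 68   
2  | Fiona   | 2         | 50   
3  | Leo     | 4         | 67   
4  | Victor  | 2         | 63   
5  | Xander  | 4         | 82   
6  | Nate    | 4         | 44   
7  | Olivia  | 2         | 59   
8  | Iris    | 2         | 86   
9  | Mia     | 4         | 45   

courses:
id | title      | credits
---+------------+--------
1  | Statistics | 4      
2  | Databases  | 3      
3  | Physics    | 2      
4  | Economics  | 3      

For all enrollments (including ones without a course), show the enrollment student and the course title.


LEFT JOIN keeps every row from enrollments (the left table); where course_id has no match in courses, the course columns become NULL. Walk through each enrollment:
  - enrollment 1 (Grace): course_id=NULL, no match -> kept with NULL
  - enrollment 2 (Fiona): course_id=2 -> matches Databases
  - enrollment 3 (Leo): course_id=4 -> matches Economics
  - enrollment 4 (Victor): course_id=2 -> matches Databases
  - enrollment 5 (Xander): course_id=4 -> matches Economics
  - enrollment 6 (Nate): course_id=4 -> matches Economics
  - enrollment 7 (Olivia): course_id=2 -> matches Databases
  - enrollment 8 (Iris): course_id=2 -> matches Databases
  - enrollment 9 (Mia): course_id=4 -> matches Economics
All 9 rows appear; 1 has NULL course.

SQL:
SELECT a.student, b.title AS course
FROM enrollments a
LEFT JOIN courses b ON a.course_id = b.id

Result:
student | course   
--------+----------
Grace   | NULL     
Fiona   | Databases
Leo     | Economics
Victor  | Databases
Xander  | Economics
Nate    | Economics
Olivia  | Databases
Iris    | Databases
Mia     | Economics


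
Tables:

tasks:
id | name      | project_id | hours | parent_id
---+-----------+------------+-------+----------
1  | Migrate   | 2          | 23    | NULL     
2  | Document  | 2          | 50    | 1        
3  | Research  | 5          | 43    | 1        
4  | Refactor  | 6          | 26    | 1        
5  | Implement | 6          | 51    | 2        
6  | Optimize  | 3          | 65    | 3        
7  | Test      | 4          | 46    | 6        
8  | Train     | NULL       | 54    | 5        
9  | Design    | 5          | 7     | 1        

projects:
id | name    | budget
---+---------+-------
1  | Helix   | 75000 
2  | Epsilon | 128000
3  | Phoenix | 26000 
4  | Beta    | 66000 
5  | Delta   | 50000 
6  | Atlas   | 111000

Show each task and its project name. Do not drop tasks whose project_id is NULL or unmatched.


LEFT JOIN keeps every row from tasks (the left table); where project_id has no match in projects, the project columns become NULL. Walk through each task:
  - task 1 (Migrate): project_id=2 -> matches Epsilon
  - task 2 (Document): project_id=2 -> matches Epsilon
  - task 3 (Research): project_id=5 -> matches Delta
  - task 4 (Refactor): project_id=6 -> matches Atlas
  - task 5 (Implement): project_id=6 -> matches Atlas
  - task 6 (Optimize): project_id=3 -> matches Phoenix
  - task 7 (Test): project_id=4 -> matches Beta
  - task 8 (Train): project_id=NULL, no match -> kept with NULL
  - task 9 (Design): project_id=5 -> matches Delta
All 9 rows appear; 1 has NULL project.

SQL:
SELECT a.name, b.name AS project
FROM tasks a
LEFT JOIN projects b ON a.project_id = b.id

Result:
name      | project
----------+--------
Migrate   | Epsilon
Document  | Epsilon
Research  | Delta  
Refactor  | Atlas  
Implement | Atlas  
Optimize  | Phoenix
Test      | Beta   
Train     | NULL   
Design    | Delta  


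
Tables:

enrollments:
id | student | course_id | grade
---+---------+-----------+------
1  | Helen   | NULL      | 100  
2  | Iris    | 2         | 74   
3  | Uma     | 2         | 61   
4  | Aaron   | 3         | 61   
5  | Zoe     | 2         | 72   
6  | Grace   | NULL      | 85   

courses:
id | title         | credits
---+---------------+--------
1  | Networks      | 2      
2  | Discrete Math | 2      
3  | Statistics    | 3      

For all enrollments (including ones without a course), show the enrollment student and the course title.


LEFT JOIN keeps every row from enrollments (the left table); where course_id has no match in courses, the course columns become NULL. Walk through each enrollment:
  - enrollment 1 (Helen): course_id=NULL, no match -> kept with NULL
  - enrollment 2 (Iris): course_id=2 -> matches Discrete Math
  - enrollment 3 (Uma): course_id=2 -> matches Discrete Math
  - enrollment 4 (Aaron): course_id=3 -> matches Statistics
  - enrollment 5 (Zoe): course_id=2 -> matches Discrete Math
  - enrollment 6 (Grace): course_id=NULL, no match -> kept with NULL
All 6 rows appear; 2 have NULL course.

SQL:
SELECT a.student, b.title AS course
FROM enrollments a
LEFT JOIN courses b ON a.course_id = b.id

Result:
student | course       
--------+--------------
Helen   | NULL         
Iris    | Discrete Math
Uma     | Discrete Math
Aaron   | Statistics   
Zoe     | Discrete Math
Grace   | NULL         


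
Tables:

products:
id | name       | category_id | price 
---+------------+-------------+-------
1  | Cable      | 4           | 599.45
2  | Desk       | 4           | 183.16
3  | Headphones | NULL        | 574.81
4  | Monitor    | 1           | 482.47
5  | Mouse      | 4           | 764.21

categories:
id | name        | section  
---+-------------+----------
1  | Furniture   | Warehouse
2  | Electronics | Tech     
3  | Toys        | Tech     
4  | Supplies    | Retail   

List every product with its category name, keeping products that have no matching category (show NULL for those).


LEFT JOIN keeps every row from products (the left table); where category_id has no match in categories, the category columns become NULL. Walk through each product:
  - product 1 (Cable): category_id=4 -> matches Supplies
  - product 2 (Desk): category_id=4 -> matches Supplies
  - product 3 (Headphones): category_id=NULL, no match -> kept with NULL
  - product 4 (Monitor): category_id=1 -> matches Furniture
  - product 5 (Mouse): category_id=4 -> matches Supplies
All 5 rows appear; 1 has NULL category.

SQL:
SELECT a.name, b.name AS category
FROM products a
LEFT JOIN categories b ON a.category_id = b.id

Result:
name       | category 
-----------+----------
Cable      | Supplies 
Desk       | Supplies 
Headphones | NULL     
Monitor    | Furniture
Mouse      | Supplies 


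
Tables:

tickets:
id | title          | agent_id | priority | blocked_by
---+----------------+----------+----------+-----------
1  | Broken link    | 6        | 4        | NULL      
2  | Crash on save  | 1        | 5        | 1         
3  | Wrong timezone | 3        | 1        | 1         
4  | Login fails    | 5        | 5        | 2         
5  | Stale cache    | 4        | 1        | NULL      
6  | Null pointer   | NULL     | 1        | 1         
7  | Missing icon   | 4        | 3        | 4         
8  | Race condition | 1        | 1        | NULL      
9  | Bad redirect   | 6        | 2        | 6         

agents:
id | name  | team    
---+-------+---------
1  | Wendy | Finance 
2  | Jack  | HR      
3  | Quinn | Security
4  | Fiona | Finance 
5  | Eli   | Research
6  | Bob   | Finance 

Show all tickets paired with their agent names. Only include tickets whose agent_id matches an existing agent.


INNER JOIN keeps only tickets rows whose agent_id matches an id in agents. Walk through each ticket:
  - ticket 1 (Broken link): agent_id=6 -> matches Bob
  - ticket 2 (Crash on save): agent_id=1 -> matches Wendy
  - ticket 3 (Wrong timezone): agent_id=3 -> matches Quinn
  - ticket 4 (Login fails): agent_id=5 -> matches Eli
  - ticket 5 (Stale cache): agent_id=4 -> matches Fiona
  - ticket 6 (Null pointer): agent_id=NULL, no match -> dropped
  - ticket 7 (Missing icon): agent_id=4 -> matches Fiona
  - ticket 8 (Race condition): agent_id=1 -> matches Wendy
  - ticket 9 (Bad redirect): agent_id=6 -> matches Bob
So 1 of 9 rows is dropped.

SQL:
SELECT a.title, b.name AS agent
FROM tickets a
INNER JOIN agents b ON a.agent_id = b.id

Result:
title          | agent
---------------+------
Broken link    | Bob  
Crash on save  | Wendy
Wrong timezone | Quinn
Login fails    | Eli  
Stale cache    | Fiona
Missing icon   | Fiona
Race condition | Wendy
Bad redirect   | Bob  


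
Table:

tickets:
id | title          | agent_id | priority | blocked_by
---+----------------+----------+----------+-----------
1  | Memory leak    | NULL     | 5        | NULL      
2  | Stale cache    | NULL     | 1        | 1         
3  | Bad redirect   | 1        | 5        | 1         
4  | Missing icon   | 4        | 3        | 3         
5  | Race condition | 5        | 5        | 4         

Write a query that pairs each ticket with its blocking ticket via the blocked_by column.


This is a self-join: tickets is joined to a second copy of itself, matching each row's blocked_by to another row's id. Use LEFT JOIN so rows with blocked_by=NULL are kept.
  - ticket 1 (Memory leak): blocked_by=NULL -> NULL
  - ticket 2 (Stale cache): blocked_by=1 -> Memory leak
  - ticket 3 (Bad redirect): blocked_by=1 -> Memory leak
  - ticket 4 (Missing icon): blocked_by=3 -> Bad redirect
  - ticket 5 (Race condition): blocked_by=4 -> Missing icon

SQL:
SELECT a.title AS item, b.title AS blocked_by
FROM tickets a
LEFT JOIN tickets b ON a.blocked_by = b.id

Result:
item           | blocked_by  
---------------+-------------
Memory leak    | NULL        
Stale cache    | Memory leak 
Bad redirect   | Memory leak 
Missing icon   | Bad redirect
Race condition | Missing icon


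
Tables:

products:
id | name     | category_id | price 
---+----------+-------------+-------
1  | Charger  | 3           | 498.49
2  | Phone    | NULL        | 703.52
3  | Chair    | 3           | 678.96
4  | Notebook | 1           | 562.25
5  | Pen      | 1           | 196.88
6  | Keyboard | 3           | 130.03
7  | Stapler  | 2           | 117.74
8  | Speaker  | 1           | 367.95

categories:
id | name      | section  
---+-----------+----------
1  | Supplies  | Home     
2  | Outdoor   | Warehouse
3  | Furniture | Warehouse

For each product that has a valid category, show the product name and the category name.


INNER JOIN keeps only products rows whose category_id matches an id in categories. Walk through each product:
  - product 1 (Charger): category_id=3 -> matches Furniture
  - product 2 (Phone): category_id=NULL, no match -> dropped
  - product 3 (Chair): category_id=3 -> matches Furniture
  - product 4 (Notebook): category_id=1 -> matches Supplies
  - product 5 (Pen): category_id=1 -> matches Supplies
  - product 6 (Keyboard): category_id=3 -> matches Furniture
  - product 7 (Stapler): category_id=2 -> matches Outdoor
  - product 8 (Speaker): category_id=1 -> matches Supplies
So 1 of 8 rows is dropped.

SQL:
SELECT a.name, b.name AS category
FROM products a
INNER JOIN categories b ON a.category_id = b.id

Result:
name     | category 
---------+----------
Charger  | Furniture
Chair    | Furniture
Notebook | Supplies 
Pen      | Supplies 
Keyboard | Furniture
Stapler  | Outdoor  
Speaker  | Supplies 


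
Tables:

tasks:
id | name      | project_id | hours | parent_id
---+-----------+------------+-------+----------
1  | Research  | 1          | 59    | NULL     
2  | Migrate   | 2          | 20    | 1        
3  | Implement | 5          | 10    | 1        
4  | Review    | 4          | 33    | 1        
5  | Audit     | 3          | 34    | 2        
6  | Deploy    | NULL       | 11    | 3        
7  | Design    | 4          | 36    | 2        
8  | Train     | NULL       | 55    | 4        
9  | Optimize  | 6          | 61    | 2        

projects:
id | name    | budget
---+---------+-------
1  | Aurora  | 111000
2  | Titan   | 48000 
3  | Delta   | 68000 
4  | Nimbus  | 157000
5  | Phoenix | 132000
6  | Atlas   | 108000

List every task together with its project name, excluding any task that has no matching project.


INNER JOIN keeps only tasks rows whose project_id matches an id in projects. Walk through each task:
  - task 1 (Research): project_id=1 -> matches Aurora
  - task 2 (Migrate): project_id=2 -> matches Titan
  - task 3 (Implement): project_id=5 -> matches Phoenix
  - task 4 (Review): project_id=4 -> matches Nimbus
  - task 5 (Audit): project_id=3 -> matches Delta
  - task 6 (Deploy): project_id=NULL, no match -> dropped
  - task 7 (Design): project_id=4 -> matches Nimbus
  - task 8 (Train): project_id=NULL, no match -> dropped
  - task 9 (Optimize): project_id=6 -> matches Atlas
So 2 of 9 rows are dropped.

SQL:
SELECT a.name, b.name AS project
FROM tasks a
INNER JOIN projects b ON a.project_id = b.id

Result:
name      | project
----------+--------
Research  | Aurora 
Migrate   | Titan  
Implement | Phoenix
Review    | Nimbus 
Audit     | Delta  
Design    | Nimbus 
Optimize  | Atlas  
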